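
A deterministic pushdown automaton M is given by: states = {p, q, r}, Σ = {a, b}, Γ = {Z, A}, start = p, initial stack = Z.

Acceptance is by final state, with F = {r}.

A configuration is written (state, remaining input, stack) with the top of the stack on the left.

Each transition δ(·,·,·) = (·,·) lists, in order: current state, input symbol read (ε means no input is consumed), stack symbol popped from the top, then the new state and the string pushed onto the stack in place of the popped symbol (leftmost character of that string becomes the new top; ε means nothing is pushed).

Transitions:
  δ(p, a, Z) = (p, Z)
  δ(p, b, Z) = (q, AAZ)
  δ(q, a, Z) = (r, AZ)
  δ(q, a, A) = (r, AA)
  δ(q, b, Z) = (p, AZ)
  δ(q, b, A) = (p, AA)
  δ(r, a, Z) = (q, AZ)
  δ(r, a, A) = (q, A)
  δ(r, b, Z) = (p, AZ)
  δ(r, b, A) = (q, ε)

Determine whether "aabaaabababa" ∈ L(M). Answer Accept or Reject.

(p, aabaaabababa, Z)
  read a, top Z: go to p, push Z → (p, abaaabababa, Z)
  read a, top Z: go to p, push Z → (p, baaabababa, Z)
  read b, top Z: go to q, push AAZ → (q, aaabababa, AAZ)
  read a, top A: go to r, push AA → (r, aabababa, AAAZ)
  read a, top A: go to q, push A → (q, abababa, AAAZ)
  read a, top A: go to r, push AA → (r, bababa, AAAAZ)
  read b, top A: go to q, push ε → (q, ababa, AAAZ)
  read a, top A: go to r, push AA → (r, baba, AAAAZ)
  read b, top A: go to q, push ε → (q, aba, AAAZ)
  read a, top A: go to r, push AA → (r, ba, AAAAZ)
  read b, top A: go to q, push ε → (q, a, AAAZ)
  read a, top A: go to r, push AA → (r, ε, AAAAZ)
All input consumed; state r ∈ F.

Accept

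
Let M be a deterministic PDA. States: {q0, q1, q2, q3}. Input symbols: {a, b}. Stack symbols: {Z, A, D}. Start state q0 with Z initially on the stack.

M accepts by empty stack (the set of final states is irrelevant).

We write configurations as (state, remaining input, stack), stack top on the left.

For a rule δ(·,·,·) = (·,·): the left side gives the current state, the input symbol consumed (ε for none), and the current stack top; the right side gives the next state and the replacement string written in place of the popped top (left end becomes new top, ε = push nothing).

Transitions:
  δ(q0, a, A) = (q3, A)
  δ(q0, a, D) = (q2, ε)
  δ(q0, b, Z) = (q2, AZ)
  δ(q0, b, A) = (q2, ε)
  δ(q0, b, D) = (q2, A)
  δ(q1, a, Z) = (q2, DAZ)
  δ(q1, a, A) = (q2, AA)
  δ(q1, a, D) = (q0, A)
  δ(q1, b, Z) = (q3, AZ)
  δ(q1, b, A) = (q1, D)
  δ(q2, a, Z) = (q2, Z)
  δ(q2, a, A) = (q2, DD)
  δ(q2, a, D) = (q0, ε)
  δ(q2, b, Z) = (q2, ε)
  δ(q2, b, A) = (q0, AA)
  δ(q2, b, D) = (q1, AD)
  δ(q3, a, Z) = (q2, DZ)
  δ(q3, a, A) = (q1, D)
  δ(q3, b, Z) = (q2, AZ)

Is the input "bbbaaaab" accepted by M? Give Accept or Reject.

Accept

(q0, bbbaaaab, Z) ⊢ (q2, bbaaaab, AZ) ⊢ (q0, baaaab, AAZ) ⊢ (q2, aaaab, AZ) ⊢ (q2, aaab, DDZ) ⊢ (q0, aab, DZ) ⊢ (q2, ab, Z) ⊢ (q2, b, Z) ⊢ (q2, ε, ε)
All input consumed and the stack is empty.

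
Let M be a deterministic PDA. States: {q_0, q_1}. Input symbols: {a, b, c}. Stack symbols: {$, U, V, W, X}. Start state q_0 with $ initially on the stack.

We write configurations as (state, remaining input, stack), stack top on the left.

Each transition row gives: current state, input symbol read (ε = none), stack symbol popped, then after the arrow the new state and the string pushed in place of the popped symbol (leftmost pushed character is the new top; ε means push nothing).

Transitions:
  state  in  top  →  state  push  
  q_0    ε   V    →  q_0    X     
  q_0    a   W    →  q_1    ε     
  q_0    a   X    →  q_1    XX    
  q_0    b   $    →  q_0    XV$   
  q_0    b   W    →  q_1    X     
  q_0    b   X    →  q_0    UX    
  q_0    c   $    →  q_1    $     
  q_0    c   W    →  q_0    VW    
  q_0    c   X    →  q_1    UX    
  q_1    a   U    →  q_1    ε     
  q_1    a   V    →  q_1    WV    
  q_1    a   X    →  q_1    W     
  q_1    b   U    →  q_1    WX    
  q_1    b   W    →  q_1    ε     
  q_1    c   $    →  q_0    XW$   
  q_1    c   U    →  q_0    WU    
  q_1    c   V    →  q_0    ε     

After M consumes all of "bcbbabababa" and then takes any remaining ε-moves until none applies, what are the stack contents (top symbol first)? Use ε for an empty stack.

(q_0, bcbbabababa, $) ⊢ (q_0, cbbabababa, XV$) ⊢ (q_1, bbabababa, UXV$) ⊢ (q_1, babababa, WXXV$) ⊢ (q_1, abababa, XXV$) ⊢ (q_1, bababa, WXV$) ⊢ (q_1, ababa, XV$) ⊢ (q_1, baba, WV$) ⊢ (q_1, aba, V$) ⊢ (q_1, ba, WV$) ⊢ (q_1, a, V$) ⊢ (q_1, ε, WV$)
All input consumed in state q_1 with stack WV$.

WV$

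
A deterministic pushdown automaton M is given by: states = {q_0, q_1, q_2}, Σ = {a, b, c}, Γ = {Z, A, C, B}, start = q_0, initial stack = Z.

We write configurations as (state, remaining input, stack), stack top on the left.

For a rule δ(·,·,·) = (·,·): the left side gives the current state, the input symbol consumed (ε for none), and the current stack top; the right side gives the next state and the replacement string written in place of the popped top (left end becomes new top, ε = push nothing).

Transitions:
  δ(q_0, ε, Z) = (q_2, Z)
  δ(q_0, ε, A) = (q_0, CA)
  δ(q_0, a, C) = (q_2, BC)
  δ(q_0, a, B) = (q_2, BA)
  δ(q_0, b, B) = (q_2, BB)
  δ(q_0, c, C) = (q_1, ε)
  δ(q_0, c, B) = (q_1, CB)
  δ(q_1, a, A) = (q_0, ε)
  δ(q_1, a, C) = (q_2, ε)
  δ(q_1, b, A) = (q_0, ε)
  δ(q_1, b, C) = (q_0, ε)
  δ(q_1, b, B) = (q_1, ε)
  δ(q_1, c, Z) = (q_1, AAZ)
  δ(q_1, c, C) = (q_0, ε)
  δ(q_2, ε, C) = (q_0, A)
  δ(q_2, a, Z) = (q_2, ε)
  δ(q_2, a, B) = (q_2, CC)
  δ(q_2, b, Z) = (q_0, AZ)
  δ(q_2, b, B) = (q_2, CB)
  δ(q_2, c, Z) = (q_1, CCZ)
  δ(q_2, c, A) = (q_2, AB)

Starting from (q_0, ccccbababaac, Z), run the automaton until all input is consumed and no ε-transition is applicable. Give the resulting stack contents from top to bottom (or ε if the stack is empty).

ACCABCABCAZ

(q_0, ccccbababaac, Z)
  ε-move, top Z: go to q_2, push Z → (q_2, ccccbababaac, Z)
  read c, top Z: go to q_1, push CCZ → (q_1, cccbababaac, CCZ)
  read c, top C: go to q_0, push ε → (q_0, ccbababaac, CZ)
  read c, top C: go to q_1, push ε → (q_1, cbababaac, Z)
  read c, top Z: go to q_1, push AAZ → (q_1, bababaac, AAZ)
  read b, top A: go to q_0, push ε → (q_0, ababaac, AZ)
  ε-move, top A: go to q_0, push CA → (q_0, ababaac, CAZ)
  read a, top C: go to q_2, push BC → (q_2, babaac, BCAZ)
  read b, top B: go to q_2, push CB → (q_2, abaac, CBCAZ)
  ε-move, top C: go to q_0, push A → (q_0, abaac, ABCAZ)
  ε-move, top A: go to q_0, push CA → (q_0, abaac, CABCAZ)
  read a, top C: go to q_2, push BC → (q_2, baac, BCABCAZ)
  read b, top B: go to q_2, push CB → (q_2, aac, CBCABCAZ)
  ε-move, top C: go to q_0, push A → (q_0, aac, ABCABCAZ)
  ε-move, top A: go to q_0, push CA → (q_0, aac, CABCABCAZ)
  read a, top C: go to q_2, push BC → (q_2, ac, BCABCABCAZ)
  read a, top B: go to q_2, push CC → (q_2, c, CCCABCABCAZ)
  ε-move, top C: go to q_0, push A → (q_0, c, ACCABCABCAZ)
  ε-move, top A: go to q_0, push CA → (q_0, c, CACCABCABCAZ)
  read c, top C: go to q_1, push ε → (q_1, ε, ACCABCABCAZ)
All input consumed in state q_1 with stack ACCABCABCAZ.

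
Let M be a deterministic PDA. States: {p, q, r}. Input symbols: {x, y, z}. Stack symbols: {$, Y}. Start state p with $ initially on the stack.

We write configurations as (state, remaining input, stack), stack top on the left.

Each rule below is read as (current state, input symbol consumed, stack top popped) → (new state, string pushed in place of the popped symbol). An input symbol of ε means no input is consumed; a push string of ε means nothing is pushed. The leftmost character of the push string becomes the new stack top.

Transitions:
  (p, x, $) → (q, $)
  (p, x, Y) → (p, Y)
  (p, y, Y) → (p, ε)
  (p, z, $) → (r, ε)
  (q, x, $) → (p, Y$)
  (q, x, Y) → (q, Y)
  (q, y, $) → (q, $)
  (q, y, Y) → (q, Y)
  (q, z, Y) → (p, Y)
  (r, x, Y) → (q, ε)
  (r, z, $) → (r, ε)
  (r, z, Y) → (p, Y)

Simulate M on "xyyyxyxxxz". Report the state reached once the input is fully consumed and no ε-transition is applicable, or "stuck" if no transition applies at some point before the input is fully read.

(p, xyyyxyxxxz, $)
  read x, top $: go to q, push $ → (q, yyyxyxxxz, $)
  read y, top $: go to q, push $ → (q, yyxyxxxz, $)
  read y, top $: go to q, push $ → (q, yxyxxxz, $)
  read y, top $: go to q, push $ → (q, xyxxxz, $)
  read x, top $: go to p, push Y$ → (p, yxxxz, Y$)
  read y, top Y: go to p, push ε → (p, xxxz, $)
  read x, top $: go to q, push $ → (q, xxz, $)
  read x, top $: go to p, push Y$ → (p, xz, Y$)
  read x, top Y: go to p, push Y → (p, z, Y$)
No transition for (p, z, top Y); M blocks with input z remaining.

stuck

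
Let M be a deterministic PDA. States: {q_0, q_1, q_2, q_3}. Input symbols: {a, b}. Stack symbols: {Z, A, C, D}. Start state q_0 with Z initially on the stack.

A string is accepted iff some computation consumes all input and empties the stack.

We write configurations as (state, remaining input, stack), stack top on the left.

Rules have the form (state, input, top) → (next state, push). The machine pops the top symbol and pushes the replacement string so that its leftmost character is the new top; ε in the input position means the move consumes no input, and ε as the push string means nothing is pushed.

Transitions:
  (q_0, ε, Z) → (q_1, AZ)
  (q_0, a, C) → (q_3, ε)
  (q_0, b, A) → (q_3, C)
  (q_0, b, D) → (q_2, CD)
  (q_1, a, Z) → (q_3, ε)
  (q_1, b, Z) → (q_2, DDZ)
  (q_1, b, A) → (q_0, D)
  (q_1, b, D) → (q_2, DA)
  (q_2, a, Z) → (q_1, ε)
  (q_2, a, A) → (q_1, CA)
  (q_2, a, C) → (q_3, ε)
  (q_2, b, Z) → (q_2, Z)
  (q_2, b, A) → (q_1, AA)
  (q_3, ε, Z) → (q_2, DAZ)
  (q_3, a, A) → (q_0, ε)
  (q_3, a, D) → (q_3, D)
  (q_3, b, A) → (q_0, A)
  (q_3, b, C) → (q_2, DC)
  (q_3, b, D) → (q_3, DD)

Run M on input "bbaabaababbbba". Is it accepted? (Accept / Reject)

(q_0, bbaabaababbbba, Z)
  ε-move, top Z: go to q_1, push AZ → (q_1, bbaabaababbbba, AZ)
  read b, top A: go to q_0, push D → (q_0, baabaababbbba, DZ)
  read b, top D: go to q_2, push CD → (q_2, aabaababbbba, CDZ)
  read a, top C: go to q_3, push ε → (q_3, abaababbbba, DZ)
  read a, top D: go to q_3, push D → (q_3, baababbbba, DZ)
  read b, top D: go to q_3, push DD → (q_3, aababbbba, DDZ)
  read a, top D: go to q_3, push D → (q_3, ababbbba, DDZ)
  read a, top D: go to q_3, push D → (q_3, babbbba, DDZ)
  read b, top D: go to q_3, push DD → (q_3, abbbba, DDDZ)
  read a, top D: go to q_3, push D → (q_3, bbbba, DDDZ)
  read b, top D: go to q_3, push DD → (q_3, bbba, DDDDZ)
  read b, top D: go to q_3, push DD → (q_3, bba, DDDDDZ)
  read b, top D: go to q_3, push DD → (q_3, ba, DDDDDDZ)
  read b, top D: go to q_3, push DD → (q_3, a, DDDDDDDZ)
  read a, top D: go to q_3, push D → (q_3, ε, DDDDDDDZ)
All input consumed; stack is DDDDDDDZ, not empty, and no further ε-move applies.

Reject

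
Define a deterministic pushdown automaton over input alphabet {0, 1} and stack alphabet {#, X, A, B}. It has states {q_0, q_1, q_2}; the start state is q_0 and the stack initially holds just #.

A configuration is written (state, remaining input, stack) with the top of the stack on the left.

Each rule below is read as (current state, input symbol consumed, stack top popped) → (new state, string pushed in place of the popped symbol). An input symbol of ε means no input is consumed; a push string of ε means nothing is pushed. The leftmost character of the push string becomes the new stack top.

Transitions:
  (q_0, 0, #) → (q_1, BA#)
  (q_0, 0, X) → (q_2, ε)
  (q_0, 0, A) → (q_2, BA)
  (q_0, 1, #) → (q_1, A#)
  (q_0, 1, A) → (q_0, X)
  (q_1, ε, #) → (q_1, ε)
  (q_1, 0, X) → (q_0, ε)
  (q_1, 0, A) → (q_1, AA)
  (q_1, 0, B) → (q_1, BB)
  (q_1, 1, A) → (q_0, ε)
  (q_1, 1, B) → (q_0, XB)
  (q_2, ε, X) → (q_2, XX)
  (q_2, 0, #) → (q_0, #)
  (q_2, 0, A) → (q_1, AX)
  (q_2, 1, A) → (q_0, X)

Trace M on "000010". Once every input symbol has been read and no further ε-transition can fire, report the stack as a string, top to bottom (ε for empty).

BBBBA#

(q_0, 000010, #) ⊢ (q_1, 00010, BA#) ⊢ (q_1, 0010, BBA#) ⊢ (q_1, 010, BBBA#) ⊢ (q_1, 10, BBBBA#) ⊢ (q_0, 0, XBBBBA#) ⊢ (q_2, ε, BBBBA#)
All input consumed in state q_2 with stack BBBBA#.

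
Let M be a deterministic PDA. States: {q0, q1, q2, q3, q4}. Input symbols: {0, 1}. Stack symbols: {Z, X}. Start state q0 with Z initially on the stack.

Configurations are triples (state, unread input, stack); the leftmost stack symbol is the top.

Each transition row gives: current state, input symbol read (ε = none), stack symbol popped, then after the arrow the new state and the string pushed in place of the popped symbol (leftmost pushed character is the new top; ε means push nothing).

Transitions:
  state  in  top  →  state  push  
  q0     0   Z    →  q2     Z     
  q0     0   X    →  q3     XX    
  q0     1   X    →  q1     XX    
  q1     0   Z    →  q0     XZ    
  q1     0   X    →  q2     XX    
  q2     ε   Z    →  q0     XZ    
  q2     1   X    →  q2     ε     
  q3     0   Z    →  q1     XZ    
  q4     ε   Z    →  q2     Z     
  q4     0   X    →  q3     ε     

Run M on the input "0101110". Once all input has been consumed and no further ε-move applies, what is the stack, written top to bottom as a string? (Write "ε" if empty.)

XXZ

(q0, 0101110, Z)
  read 0, top Z: go to q2, push Z → (q2, 101110, Z)
  ε-move, top Z: go to q0, push XZ → (q0, 101110, XZ)
  read 1, top X: go to q1, push XX → (q1, 01110, XXZ)
  read 0, top X: go to q2, push XX → (q2, 1110, XXXZ)
  read 1, top X: go to q2, push ε → (q2, 110, XXZ)
  read 1, top X: go to q2, push ε → (q2, 10, XZ)
  read 1, top X: go to q2, push ε → (q2, 0, Z)
  ε-move, top Z: go to q0, push XZ → (q0, 0, XZ)
  read 0, top X: go to q3, push XX → (q3, ε, XXZ)
All input consumed in state q3 with stack XXZ.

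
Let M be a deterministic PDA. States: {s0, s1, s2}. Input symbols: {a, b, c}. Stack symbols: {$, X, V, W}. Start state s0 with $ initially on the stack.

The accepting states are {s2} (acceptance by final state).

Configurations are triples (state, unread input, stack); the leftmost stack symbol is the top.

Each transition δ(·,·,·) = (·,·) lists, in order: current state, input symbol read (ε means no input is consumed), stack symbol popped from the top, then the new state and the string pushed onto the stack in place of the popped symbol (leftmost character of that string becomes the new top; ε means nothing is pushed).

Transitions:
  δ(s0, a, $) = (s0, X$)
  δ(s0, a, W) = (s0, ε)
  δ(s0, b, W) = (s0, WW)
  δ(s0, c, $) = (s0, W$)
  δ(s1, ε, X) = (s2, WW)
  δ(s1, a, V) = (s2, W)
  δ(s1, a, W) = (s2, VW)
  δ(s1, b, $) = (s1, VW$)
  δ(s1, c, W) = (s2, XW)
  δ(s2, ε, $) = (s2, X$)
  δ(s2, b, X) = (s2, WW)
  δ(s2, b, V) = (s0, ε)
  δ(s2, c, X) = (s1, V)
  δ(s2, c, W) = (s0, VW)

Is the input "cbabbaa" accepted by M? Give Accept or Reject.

(s0, cbabbaa, $)
  read c, top $: go to s0, push W$ → (s0, babbaa, W$)
  read b, top W: go to s0, push WW → (s0, abbaa, WW$)
  read a, top W: go to s0, push ε → (s0, bbaa, W$)
  read b, top W: go to s0, push WW → (s0, baa, WW$)
  read b, top W: go to s0, push WW → (s0, aa, WWW$)
  read a, top W: go to s0, push ε → (s0, a, WW$)
  read a, top W: go to s0, push ε → (s0, ε, W$)
All input consumed; state s0 ∉ F and no further ε-move applies.

Reject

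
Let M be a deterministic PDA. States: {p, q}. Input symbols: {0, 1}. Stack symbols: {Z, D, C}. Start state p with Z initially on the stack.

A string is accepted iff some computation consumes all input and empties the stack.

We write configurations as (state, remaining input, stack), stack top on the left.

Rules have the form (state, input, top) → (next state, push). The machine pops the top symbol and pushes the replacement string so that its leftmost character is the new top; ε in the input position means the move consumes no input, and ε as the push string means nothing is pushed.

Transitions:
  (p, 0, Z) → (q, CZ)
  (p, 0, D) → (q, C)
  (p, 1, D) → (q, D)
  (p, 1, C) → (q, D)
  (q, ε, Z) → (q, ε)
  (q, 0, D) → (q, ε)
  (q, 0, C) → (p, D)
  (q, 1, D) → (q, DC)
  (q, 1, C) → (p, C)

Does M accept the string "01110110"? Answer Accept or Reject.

(p, 01110110, Z) ⊢ (q, 1110110, CZ) ⊢ (p, 110110, CZ) ⊢ (q, 10110, DZ) ⊢ (q, 0110, DCZ) ⊢ (q, 110, CZ) ⊢ (p, 10, CZ) ⊢ (q, 0, DZ) ⊢ (q, ε, Z) ⊢ (q, ε, ε)
All input consumed and the stack is empty.

Accept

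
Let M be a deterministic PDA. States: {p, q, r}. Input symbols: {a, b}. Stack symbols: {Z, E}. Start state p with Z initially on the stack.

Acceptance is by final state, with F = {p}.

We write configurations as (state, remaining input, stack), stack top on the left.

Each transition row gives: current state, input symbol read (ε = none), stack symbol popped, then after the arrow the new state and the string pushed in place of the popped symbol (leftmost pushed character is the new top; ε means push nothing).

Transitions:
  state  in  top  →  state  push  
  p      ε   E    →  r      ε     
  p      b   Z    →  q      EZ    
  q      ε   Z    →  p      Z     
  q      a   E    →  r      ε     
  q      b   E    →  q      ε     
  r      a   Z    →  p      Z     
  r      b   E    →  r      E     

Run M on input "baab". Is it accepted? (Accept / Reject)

Reject

(p, baab, Z) ⊢ (q, aab, EZ) ⊢ (r, ab, Z) ⊢ (p, b, Z) ⊢ (q, ε, EZ)
All input consumed; state q ∉ F and no further ε-move applies.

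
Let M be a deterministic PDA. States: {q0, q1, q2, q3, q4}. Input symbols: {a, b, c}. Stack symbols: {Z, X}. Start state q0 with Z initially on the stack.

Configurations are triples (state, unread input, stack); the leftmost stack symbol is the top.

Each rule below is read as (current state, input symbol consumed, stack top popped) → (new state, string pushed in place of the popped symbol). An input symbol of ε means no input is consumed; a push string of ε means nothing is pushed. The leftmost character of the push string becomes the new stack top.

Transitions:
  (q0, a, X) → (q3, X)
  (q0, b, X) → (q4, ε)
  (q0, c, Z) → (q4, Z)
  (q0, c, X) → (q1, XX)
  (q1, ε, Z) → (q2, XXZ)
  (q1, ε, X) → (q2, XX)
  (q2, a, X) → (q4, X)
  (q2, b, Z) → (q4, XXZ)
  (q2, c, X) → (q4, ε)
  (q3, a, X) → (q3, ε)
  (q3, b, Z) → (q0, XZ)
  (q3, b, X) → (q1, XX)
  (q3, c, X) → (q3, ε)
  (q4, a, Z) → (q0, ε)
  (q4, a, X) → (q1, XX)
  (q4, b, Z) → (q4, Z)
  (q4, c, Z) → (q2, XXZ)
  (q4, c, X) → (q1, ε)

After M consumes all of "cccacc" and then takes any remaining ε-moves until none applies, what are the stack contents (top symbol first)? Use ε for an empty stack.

XXZ

(q0, cccacc, Z) ⊢ (q4, ccacc, Z) ⊢ (q2, cacc, XXZ) ⊢ (q4, acc, XZ) ⊢ (q1, cc, XXZ) ⊢ (q2, cc, XXXZ) ⊢ (q4, c, XXZ) ⊢ (q1, ε, XZ) ⊢ (q2, ε, XXZ)
All input consumed in state q2 with stack XXZ.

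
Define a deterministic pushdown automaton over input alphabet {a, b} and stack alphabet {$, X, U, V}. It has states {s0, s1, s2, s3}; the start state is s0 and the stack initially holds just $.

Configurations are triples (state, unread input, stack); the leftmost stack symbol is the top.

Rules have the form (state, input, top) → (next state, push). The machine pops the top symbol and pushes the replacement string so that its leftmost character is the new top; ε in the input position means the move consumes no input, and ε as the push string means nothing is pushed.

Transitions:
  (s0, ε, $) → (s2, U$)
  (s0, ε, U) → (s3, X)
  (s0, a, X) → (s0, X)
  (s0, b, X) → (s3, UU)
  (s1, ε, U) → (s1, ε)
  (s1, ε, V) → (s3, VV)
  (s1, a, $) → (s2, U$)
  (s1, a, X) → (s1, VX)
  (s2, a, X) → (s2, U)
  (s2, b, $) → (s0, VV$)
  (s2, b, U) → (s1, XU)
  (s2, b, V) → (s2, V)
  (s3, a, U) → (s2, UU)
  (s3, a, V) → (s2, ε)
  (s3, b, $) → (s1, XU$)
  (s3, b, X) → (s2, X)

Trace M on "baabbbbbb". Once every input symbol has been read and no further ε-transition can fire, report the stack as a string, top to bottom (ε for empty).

(s0, baabbbbbb, $)
  ε-move, top $: go to s2, push U$ → (s2, baabbbbbb, U$)
  read b, top U: go to s1, push XU → (s1, aabbbbbb, XU$)
  read a, top X: go to s1, push VX → (s1, abbbbbb, VXU$)
  ε-move, top V: go to s3, push VV → (s3, abbbbbb, VVXU$)
  read a, top V: go to s2, push ε → (s2, bbbbbb, VXU$)
  read b, top V: go to s2, push V → (s2, bbbbb, VXU$)
  read b, top V: go to s2, push V → (s2, bbbb, VXU$)
  read b, top V: go to s2, push V → (s2, bbb, VXU$)
  read b, top V: go to s2, push V → (s2, bb, VXU$)
  read b, top V: go to s2, push V → (s2, b, VXU$)
  read b, top V: go to s2, push V → (s2, ε, VXU$)
All input consumed in state s2 with stack VXU$.

VXU$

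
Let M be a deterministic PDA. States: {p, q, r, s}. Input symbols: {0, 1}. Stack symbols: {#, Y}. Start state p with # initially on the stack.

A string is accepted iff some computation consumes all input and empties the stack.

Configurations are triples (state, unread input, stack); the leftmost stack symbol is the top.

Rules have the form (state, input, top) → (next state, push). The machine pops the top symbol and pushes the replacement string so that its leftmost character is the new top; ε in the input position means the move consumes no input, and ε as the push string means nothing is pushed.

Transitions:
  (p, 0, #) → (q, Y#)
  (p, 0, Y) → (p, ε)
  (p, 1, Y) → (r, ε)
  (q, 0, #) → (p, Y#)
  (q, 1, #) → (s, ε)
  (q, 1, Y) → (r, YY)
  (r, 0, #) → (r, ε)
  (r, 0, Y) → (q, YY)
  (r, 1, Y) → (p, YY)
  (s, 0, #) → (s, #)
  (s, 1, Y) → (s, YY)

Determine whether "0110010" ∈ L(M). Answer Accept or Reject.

(p, 0110010, #)
  read 0, top #: go to q, push Y# → (q, 110010, Y#)
  read 1, top Y: go to r, push YY → (r, 10010, YY#)
  read 1, top Y: go to p, push YY → (p, 0010, YYY#)
  read 0, top Y: go to p, push ε → (p, 010, YY#)
  read 0, top Y: go to p, push ε → (p, 10, Y#)
  read 1, top Y: go to r, push ε → (r, 0, #)
  read 0, top #: go to r, push ε → (r, ε, ε)
All input consumed and the stack is empty.

Accept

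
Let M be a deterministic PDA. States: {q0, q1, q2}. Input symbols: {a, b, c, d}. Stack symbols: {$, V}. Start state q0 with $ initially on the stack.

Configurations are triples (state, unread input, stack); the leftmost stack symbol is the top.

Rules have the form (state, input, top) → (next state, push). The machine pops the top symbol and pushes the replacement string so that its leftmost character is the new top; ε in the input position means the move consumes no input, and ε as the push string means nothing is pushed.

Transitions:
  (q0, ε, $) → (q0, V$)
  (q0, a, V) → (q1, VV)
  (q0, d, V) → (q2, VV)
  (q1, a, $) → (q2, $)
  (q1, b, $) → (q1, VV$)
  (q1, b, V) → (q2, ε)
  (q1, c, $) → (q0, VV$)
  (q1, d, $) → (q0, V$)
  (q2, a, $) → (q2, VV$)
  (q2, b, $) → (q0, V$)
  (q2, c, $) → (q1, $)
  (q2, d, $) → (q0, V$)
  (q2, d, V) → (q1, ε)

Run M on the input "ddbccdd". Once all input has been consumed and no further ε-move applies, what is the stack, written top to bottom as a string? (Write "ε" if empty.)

VV$

(q0, ddbccdd, $) ⊢ (q0, ddbccdd, V$) ⊢ (q2, dbccdd, VV$) ⊢ (q1, bccdd, V$) ⊢ (q2, ccdd, $) ⊢ (q1, cdd, $) ⊢ (q0, dd, VV$) ⊢ (q2, d, VVV$) ⊢ (q1, ε, VV$)
All input consumed in state q1 with stack VV$.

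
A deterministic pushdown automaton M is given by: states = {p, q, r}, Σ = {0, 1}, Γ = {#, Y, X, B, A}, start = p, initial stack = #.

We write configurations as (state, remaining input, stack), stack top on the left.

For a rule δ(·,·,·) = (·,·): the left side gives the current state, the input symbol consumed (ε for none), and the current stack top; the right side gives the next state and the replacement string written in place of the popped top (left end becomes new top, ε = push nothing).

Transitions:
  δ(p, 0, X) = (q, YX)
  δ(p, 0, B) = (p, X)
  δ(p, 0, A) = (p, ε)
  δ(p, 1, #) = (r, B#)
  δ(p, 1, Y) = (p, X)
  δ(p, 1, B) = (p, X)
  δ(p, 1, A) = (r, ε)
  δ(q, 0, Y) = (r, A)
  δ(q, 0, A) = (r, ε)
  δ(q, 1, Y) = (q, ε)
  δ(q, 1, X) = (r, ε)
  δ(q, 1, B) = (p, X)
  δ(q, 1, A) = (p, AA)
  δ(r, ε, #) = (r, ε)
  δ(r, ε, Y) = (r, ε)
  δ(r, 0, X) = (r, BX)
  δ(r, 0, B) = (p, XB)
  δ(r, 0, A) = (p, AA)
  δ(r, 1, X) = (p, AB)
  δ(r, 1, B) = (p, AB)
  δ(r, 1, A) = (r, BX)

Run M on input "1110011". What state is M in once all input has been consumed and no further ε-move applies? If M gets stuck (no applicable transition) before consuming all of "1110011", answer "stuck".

r

(p, 1110011, #)
  read 1, top #: go to r, push B# → (r, 110011, B#)
  read 1, top B: go to p, push AB → (p, 10011, AB#)
  read 1, top A: go to r, push ε → (r, 0011, B#)
  read 0, top B: go to p, push XB → (p, 011, XB#)
  read 0, top X: go to q, push YX → (q, 11, YXB#)
  read 1, top Y: go to q, push ε → (q, 1, XB#)
  read 1, top X: go to r, push ε → (r, ε, B#)
All input consumed; M is in state r.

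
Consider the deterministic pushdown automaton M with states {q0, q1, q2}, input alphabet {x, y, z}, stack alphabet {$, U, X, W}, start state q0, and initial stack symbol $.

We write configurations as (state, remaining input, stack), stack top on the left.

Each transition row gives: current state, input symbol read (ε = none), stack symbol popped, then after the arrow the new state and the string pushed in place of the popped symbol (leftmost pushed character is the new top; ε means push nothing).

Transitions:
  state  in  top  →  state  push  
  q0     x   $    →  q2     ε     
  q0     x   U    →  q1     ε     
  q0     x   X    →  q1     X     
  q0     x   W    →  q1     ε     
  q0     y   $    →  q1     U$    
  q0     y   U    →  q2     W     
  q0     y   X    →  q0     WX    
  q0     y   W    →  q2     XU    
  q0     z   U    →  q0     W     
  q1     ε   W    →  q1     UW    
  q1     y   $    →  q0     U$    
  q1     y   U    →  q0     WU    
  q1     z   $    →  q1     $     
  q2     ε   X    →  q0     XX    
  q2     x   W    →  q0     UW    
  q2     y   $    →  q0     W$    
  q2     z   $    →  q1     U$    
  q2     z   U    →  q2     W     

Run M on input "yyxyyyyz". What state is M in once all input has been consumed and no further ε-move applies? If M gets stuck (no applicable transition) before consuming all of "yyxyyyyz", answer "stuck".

(q0, yyxyyyyz, $)
  read y, top $: go to q1, push U$ → (q1, yxyyyyz, U$)
  read y, top U: go to q0, push WU → (q0, xyyyyz, WU$)
  read x, top W: go to q1, push ε → (q1, yyyyz, U$)
  read y, top U: go to q0, push WU → (q0, yyyz, WU$)
  read y, top W: go to q2, push XU → (q2, yyz, XUU$)
  ε-move, top X: go to q0, push XX → (q0, yyz, XXUU$)
  read y, top X: go to q0, push WX → (q0, yz, WXXUU$)
  read y, top W: go to q2, push XU → (q2, z, XUXXUU$)
  ε-move, top X: go to q0, push XX → (q0, z, XXUXXUU$)
No transition for (q0, z, top X); M blocks with input z remaining.

stuck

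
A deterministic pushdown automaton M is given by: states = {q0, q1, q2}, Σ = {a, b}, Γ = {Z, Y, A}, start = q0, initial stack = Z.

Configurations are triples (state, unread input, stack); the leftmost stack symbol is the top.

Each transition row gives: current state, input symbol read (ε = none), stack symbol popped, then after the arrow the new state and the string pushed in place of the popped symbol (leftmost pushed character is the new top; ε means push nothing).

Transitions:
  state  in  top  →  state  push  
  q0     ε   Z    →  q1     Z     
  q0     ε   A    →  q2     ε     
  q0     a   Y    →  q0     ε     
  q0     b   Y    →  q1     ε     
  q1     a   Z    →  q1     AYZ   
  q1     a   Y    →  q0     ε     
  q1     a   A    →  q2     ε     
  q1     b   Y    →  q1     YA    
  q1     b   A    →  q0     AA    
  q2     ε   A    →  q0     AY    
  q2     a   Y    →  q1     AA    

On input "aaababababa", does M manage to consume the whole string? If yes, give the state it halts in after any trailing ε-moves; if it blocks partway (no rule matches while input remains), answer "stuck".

(q0, aaababababa, Z)
  ε-move, top Z: go to q1, push Z → (q1, aaababababa, Z)
  read a, top Z: go to q1, push AYZ → (q1, aababababa, AYZ)
  read a, top A: go to q2, push ε → (q2, ababababa, YZ)
  read a, top Y: go to q1, push AA → (q1, babababa, AAZ)
  read b, top A: go to q0, push AA → (q0, abababa, AAAZ)
  ε-move, top A: go to q2, push ε → (q2, abababa, AAZ)
  ε-move, top A: go to q0, push AY → (q0, abababa, AYAZ)
  ε-move, top A: go to q2, push ε → (q2, abababa, YAZ)
  read a, top Y: go to q1, push AA → (q1, bababa, AAAZ)
  read b, top A: go to q0, push AA → (q0, ababa, AAAAZ)
  ε-move, top A: go to q2, push ε → (q2, ababa, AAAZ)
  ε-move, top A: go to q0, push AY → (q0, ababa, AYAAZ)
  ε-move, top A: go to q2, push ε → (q2, ababa, YAAZ)
  read a, top Y: go to q1, push AA → (q1, baba, AAAAZ)
  read b, top A: go to q0, push AA → (q0, aba, AAAAAZ)
  ε-move, top A: go to q2, push ε → (q2, aba, AAAAZ)
  ε-move, top A: go to q0, push AY → (q0, aba, AYAAAZ)
  ε-move, top A: go to q2, push ε → (q2, aba, YAAAZ)
  read a, top Y: go to q1, push AA → (q1, ba, AAAAAZ)
  read b, top A: go to q0, push AA → (q0, a, AAAAAAZ)
  ε-move, top A: go to q2, push ε → (q2, a, AAAAAZ)
  ε-move, top A: go to q0, push AY → (q0, a, AYAAAAZ)
  ε-move, top A: go to q2, push ε → (q2, a, YAAAAZ)
  read a, top Y: go to q1, push AA → (q1, ε, AAAAAAZ)
All input consumed; M is in state q1.

q1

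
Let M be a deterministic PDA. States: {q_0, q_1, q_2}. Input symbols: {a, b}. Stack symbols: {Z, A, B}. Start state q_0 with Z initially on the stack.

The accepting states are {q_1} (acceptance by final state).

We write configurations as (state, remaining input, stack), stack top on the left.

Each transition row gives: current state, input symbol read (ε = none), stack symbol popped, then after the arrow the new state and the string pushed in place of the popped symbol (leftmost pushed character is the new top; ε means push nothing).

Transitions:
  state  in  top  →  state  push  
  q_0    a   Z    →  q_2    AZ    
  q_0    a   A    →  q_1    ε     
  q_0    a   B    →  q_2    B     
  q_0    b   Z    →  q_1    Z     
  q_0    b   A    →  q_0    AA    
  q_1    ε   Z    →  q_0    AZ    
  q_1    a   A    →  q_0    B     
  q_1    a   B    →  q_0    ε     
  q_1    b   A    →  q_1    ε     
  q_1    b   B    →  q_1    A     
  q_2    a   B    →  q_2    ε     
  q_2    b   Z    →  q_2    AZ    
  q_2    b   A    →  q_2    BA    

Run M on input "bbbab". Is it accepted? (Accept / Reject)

Accept

(q_0, bbbab, Z)
  read b, top Z: go to q_1, push Z → (q_1, bbab, Z)
  ε-move, top Z: go to q_0, push AZ → (q_0, bbab, AZ)
  read b, top A: go to q_0, push AA → (q_0, bab, AAZ)
  read b, top A: go to q_0, push AA → (q_0, ab, AAAZ)
  read a, top A: go to q_1, push ε → (q_1, b, AAZ)
  read b, top A: go to q_1, push ε → (q_1, ε, AZ)
All input consumed; state q_1 ∈ F.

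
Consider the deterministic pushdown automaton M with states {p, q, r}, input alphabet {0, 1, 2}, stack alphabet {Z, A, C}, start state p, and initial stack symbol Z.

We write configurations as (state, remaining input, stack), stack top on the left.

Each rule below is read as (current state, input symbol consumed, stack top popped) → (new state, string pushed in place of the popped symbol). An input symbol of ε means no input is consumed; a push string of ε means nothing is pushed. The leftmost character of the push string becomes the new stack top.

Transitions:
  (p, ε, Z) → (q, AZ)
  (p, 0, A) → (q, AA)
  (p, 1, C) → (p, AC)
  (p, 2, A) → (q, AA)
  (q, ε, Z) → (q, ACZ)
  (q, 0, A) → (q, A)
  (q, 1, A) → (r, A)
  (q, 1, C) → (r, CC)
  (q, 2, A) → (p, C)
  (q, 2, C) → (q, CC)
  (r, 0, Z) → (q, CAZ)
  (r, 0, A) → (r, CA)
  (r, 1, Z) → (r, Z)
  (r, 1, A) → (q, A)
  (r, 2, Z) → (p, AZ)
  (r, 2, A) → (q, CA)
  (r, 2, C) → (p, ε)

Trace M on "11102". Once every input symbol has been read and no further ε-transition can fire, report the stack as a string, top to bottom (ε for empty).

AZ

(p, 11102, Z)
  ε-move, top Z: go to q, push AZ → (q, 11102, AZ)
  read 1, top A: go to r, push A → (r, 1102, AZ)
  read 1, top A: go to q, push A → (q, 102, AZ)
  read 1, top A: go to r, push A → (r, 02, AZ)
  read 0, top A: go to r, push CA → (r, 2, CAZ)
  read 2, top C: go to p, push ε → (p, ε, AZ)
All input consumed in state p with stack AZ.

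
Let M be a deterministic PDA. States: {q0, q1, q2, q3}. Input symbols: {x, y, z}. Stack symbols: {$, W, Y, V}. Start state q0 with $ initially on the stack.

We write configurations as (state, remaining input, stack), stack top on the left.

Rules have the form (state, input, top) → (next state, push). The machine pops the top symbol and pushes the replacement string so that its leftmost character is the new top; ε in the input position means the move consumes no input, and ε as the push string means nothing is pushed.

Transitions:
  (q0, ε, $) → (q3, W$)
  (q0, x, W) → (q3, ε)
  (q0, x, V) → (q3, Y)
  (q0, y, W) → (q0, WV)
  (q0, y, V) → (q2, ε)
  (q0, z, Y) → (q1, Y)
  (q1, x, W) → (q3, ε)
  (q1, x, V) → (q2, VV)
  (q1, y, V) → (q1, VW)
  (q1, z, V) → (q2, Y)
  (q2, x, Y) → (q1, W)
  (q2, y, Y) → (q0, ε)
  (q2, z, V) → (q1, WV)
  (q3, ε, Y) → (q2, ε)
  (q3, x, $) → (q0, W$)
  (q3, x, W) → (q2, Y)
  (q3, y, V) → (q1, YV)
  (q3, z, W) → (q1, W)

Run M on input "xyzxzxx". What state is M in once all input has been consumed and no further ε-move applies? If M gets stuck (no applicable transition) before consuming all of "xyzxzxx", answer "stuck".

stuck

(q0, xyzxzxx, $) ⊢ (q3, xyzxzxx, W$) ⊢ (q2, yzxzxx, Y$) ⊢ (q0, zxzxx, $) ⊢ (q3, zxzxx, W$) ⊢ (q1, xzxx, W$) ⊢ (q3, zxx, $)
No transition for (q3, z, top $); M blocks with input zxx remaining.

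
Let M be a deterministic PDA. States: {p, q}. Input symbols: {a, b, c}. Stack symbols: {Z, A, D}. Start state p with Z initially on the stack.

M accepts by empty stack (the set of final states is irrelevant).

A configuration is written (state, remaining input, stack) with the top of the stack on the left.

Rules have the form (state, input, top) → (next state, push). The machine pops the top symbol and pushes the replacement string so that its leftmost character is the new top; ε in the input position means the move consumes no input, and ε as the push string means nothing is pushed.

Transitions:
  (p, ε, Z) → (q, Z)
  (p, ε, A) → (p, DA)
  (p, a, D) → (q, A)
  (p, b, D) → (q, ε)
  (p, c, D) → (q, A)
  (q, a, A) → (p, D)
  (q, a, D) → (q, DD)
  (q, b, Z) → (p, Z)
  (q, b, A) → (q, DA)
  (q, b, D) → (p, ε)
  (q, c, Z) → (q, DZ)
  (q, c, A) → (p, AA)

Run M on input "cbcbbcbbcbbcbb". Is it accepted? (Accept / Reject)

(p, cbcbbcbbcbbcbb, Z) ⊢ (q, cbcbbcbbcbbcbb, Z) ⊢ (q, bcbbcbbcbbcbb, DZ) ⊢ (p, cbbcbbcbbcbb, Z) ⊢ (q, cbbcbbcbbcbb, Z) ⊢ (q, bbcbbcbbcbb, DZ) ⊢ (p, bcbbcbbcbb, Z) ⊢ (q, bcbbcbbcbb, Z) ⊢ (p, cbbcbbcbb, Z) ⊢ (q, cbbcbbcbb, Z) ⊢ (q, bbcbbcbb, DZ) ⊢ (p, bcbbcbb, Z) ⊢ (q, bcbbcbb, Z) ⊢ (p, cbbcbb, Z) ⊢ (q, cbbcbb, Z) ⊢ (q, bbcbb, DZ) ⊢ (p, bcbb, Z) ⊢ (q, bcbb, Z) ⊢ (p, cbb, Z) ⊢ (q, cbb, Z) ⊢ (q, bb, DZ) ⊢ (p, b, Z) ⊢ (q, b, Z) ⊢ (p, ε, Z) ⊢ (q, ε, Z)
All input consumed; stack is Z, not empty, and no further ε-move applies.

Reject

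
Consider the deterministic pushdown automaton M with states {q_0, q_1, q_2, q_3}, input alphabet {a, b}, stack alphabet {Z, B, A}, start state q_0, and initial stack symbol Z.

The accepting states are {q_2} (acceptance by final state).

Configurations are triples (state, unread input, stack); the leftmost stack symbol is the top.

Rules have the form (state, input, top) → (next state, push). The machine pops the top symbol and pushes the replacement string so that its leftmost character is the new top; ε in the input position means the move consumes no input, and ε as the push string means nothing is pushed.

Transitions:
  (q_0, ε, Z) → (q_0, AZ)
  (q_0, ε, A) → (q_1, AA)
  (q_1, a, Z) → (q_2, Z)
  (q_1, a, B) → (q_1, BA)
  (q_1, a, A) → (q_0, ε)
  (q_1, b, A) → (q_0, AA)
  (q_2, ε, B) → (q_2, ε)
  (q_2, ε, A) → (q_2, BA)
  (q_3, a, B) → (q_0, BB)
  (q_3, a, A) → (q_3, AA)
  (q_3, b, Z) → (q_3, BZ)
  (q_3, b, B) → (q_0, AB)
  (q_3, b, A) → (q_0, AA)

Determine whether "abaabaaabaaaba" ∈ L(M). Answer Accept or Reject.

Reject

(q_0, abaabaaabaaaba, Z) ⊢ (q_0, abaabaaabaaaba, AZ) ⊢ (q_1, abaabaaabaaaba, AAZ) ⊢ (q_0, baabaaabaaaba, AZ) ⊢ (q_1, baabaaabaaaba, AAZ) ⊢ (q_0, aabaaabaaaba, AAAZ) ⊢ (q_1, aabaaabaaaba, AAAAZ) ⊢ (q_0, abaaabaaaba, AAAZ) ⊢ (q_1, abaaabaaaba, AAAAZ) ⊢ (q_0, baaabaaaba, AAAZ) ⊢ (q_1, baaabaaaba, AAAAZ) ⊢ (q_0, aaabaaaba, AAAAAZ) ⊢ (q_1, aaabaaaba, AAAAAAZ) ⊢ (q_0, aabaaaba, AAAAAZ) ⊢ (q_1, aabaaaba, AAAAAAZ) ⊢ (q_0, abaaaba, AAAAAZ) ⊢ (q_1, abaaaba, AAAAAAZ) ⊢ (q_0, baaaba, AAAAAZ) ⊢ (q_1, baaaba, AAAAAAZ) ⊢ (q_0, aaaba, AAAAAAAZ) ⊢ (q_1, aaaba, AAAAAAAAZ) ⊢ (q_0, aaba, AAAAAAAZ) ⊢ (q_1, aaba, AAAAAAAAZ) ⊢ (q_0, aba, AAAAAAAZ) ⊢ (q_1, aba, AAAAAAAAZ) ⊢ (q_0, ba, AAAAAAAZ) ⊢ (q_1, ba, AAAAAAAAZ) ⊢ (q_0, a, AAAAAAAAAZ) ⊢ (q_1, a, AAAAAAAAAAZ) ⊢ (q_0, ε, AAAAAAAAAZ) ⊢ (q_1, ε, AAAAAAAAAAZ)
All input consumed; state q_1 ∉ F and no further ε-move applies.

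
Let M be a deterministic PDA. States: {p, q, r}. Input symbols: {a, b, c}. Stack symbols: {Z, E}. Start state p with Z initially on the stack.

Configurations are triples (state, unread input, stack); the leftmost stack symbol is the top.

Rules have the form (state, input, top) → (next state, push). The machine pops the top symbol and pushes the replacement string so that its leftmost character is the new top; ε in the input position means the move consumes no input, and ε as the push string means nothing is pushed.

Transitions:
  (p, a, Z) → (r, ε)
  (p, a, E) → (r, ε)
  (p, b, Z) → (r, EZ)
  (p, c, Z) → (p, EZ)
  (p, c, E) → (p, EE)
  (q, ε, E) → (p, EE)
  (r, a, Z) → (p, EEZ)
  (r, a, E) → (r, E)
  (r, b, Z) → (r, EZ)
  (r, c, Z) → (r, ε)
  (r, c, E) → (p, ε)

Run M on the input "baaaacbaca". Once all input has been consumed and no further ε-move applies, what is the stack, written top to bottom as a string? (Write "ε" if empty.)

(p, baaaacbaca, Z) ⊢ (r, aaaacbaca, EZ) ⊢ (r, aaacbaca, EZ) ⊢ (r, aacbaca, EZ) ⊢ (r, acbaca, EZ) ⊢ (r, cbaca, EZ) ⊢ (p, baca, Z) ⊢ (r, aca, EZ) ⊢ (r, ca, EZ) ⊢ (p, a, Z) ⊢ (r, ε, ε)
All input consumed in state r with stack ε.

ε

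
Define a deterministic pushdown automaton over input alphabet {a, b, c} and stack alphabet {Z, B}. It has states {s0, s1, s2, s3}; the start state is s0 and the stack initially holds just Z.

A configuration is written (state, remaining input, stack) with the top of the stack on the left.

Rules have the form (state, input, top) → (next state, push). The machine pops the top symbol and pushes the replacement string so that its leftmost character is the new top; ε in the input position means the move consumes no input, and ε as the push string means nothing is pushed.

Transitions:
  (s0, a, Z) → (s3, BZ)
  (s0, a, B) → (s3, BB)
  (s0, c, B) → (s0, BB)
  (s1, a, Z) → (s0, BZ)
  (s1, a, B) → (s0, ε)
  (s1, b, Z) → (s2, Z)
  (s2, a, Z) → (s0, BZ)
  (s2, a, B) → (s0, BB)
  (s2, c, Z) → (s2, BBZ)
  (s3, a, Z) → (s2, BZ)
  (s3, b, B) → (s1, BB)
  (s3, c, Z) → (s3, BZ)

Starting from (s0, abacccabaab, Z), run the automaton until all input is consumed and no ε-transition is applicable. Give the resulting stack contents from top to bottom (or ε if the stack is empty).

BBBBBBBZ

(s0, abacccabaab, Z)
  read a, top Z: go to s3, push BZ → (s3, bacccabaab, BZ)
  read b, top B: go to s1, push BB → (s1, acccabaab, BBZ)
  read a, top B: go to s0, push ε → (s0, cccabaab, BZ)
  read c, top B: go to s0, push BB → (s0, ccabaab, BBZ)
  read c, top B: go to s0, push BB → (s0, cabaab, BBBZ)
  read c, top B: go to s0, push BB → (s0, abaab, BBBBZ)
  read a, top B: go to s3, push BB → (s3, baab, BBBBBZ)
  read b, top B: go to s1, push BB → (s1, aab, BBBBBBZ)
  read a, top B: go to s0, push ε → (s0, ab, BBBBBZ)
  read a, top B: go to s3, push BB → (s3, b, BBBBBBZ)
  read b, top B: go to s1, push BB → (s1, ε, BBBBBBBZ)
All input consumed in state s1 with stack BBBBBBBZ.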